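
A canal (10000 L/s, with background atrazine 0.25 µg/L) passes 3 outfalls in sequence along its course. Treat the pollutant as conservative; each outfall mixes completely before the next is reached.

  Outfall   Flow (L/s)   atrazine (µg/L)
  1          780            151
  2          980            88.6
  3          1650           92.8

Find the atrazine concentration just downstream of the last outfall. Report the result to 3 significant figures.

Outfall 1: combined Q = 10780 L/s; C = (10000·0.2500 + 780.0·151.0)/10780 = 11.16 µg/L.
Outfall 2: combined Q = 11760 L/s; C = (10780·11.16 + 980.0·88.60)/11760 = 17.61 µg/L.
Outfall 3: combined Q = 13410 L/s; C = (11760·17.61 + 1650·92.80)/13410 = 26.86 µg/L.

26.9 µg/L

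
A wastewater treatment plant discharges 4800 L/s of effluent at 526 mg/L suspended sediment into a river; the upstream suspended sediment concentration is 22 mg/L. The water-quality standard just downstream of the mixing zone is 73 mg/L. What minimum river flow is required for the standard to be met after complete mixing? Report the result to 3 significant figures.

Set C_mix = 73: (Q·22.00 + 4800·526.0) / (Q + 4800) = 73
→ Q = 4800·(526.0 − 73)/(73 − 22.00) = 42640 L/s.

42600 L/s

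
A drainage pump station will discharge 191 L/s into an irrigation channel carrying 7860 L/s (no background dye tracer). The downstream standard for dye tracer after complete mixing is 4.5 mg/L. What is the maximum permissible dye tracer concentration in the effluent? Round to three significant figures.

At the limit, (Qr·Cr + Qe·Cₑ)/(Qr + Qe) = 4.5:
Cₑ = (8051·4.5 − 7860·0) / 191.0 = 189.7 mg/L.

190 mg/L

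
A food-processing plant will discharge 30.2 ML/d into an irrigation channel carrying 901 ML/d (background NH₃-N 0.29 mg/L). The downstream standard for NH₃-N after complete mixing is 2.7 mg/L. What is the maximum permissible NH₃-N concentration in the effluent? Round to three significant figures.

At the limit, (Qr·Cr + Qe·Cₑ)/(Qr + Qe) = 2.7:
Cₑ = (931.2·2.7 − 901.0·0.2900) / 30.20 = 74.60 mg/L.

74.6 mg/L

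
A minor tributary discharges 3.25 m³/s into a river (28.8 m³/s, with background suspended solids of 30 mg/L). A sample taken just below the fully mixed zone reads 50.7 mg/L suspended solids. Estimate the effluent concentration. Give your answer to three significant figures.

234 mg/L

Mass balance: 28.80·30.00 + 3.250·Cₑ = 32.05·50.70
→ Cₑ = (32.05·50.70 − 28.80·30.00) / 3.250 = 234.1 mg/L.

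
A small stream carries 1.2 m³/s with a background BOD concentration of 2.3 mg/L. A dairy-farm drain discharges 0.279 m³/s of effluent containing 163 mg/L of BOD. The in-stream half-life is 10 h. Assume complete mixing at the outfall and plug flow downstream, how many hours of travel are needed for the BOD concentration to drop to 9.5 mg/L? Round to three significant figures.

17.8 h

Mixed concentration C = ΣQC/ΣQ = (1.200·2.300 + 0.2790·163.0) / 1.479 = 48.24/1.479 = 32.61 mg/L.
Half-life 10 h → k = ln 2 / 10 = 0.06931 h⁻¹ = 1.664 d⁻¹.
32.61·exp(−k·t) = 9.5 → t = ln(32.61/9.5)/k = 64060 s = 17.80 h.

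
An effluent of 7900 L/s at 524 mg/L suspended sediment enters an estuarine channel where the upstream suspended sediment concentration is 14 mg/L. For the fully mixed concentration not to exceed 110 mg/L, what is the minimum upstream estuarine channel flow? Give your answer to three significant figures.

34100 L/s

Set C_mix = 110: (Q·14.00 + 7900·524.0) / (Q + 7900) = 110
→ Q = 7900·(524.0 − 110)/(110 − 14.00) = 34070 L/s.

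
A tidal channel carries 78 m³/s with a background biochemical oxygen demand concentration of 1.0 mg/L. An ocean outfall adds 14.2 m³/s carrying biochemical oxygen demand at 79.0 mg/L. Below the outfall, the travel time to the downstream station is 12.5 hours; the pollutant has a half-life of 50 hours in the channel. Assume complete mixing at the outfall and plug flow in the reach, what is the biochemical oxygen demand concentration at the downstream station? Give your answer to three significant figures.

Conservation of mass: C = (78.00·1.000 + 14.20·79.00) / 92.20 = 1200/92.20 = 13.01 mg/L.
Half-life 50 h → k = ln 2 / 50 = 0.01386 h⁻¹ = 0.3327 d⁻¹.
After decay, C = 13.01 × e^(−kt) = 13.01 × 0.8409 = 10.94 mg/L.

10.9 mg/L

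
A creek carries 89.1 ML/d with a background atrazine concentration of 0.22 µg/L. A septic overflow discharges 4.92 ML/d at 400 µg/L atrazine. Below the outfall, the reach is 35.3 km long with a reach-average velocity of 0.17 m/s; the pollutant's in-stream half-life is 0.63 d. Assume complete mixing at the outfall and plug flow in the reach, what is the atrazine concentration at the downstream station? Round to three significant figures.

After mixing, C = (89.10·0.2200 + 4.920·400.0) / 94.02 = 1988/94.02 = 21.14 µg/L.
Travel time t = 35.3·1000 / 0.17 = 207600 s = 57.68 h.
Half-life 0.63 d → k = ln 2 / 0.63 = 1.100 d⁻¹.
First-order decay: C = 21.14·exp(−k·t) = 21.14·0.07106 = 1.502 µg/L.

1.50 µg/L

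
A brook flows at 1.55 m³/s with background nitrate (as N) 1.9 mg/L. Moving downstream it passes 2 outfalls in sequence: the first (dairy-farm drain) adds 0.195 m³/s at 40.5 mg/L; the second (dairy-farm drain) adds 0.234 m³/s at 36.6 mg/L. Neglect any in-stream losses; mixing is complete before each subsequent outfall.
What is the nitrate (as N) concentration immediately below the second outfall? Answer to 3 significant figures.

9.81 mg/L

Outfall 1: combined Q = 1.745 m³/s; C = (1.550·1.900 + 0.1950·40.50)/1.745 = 6.213 mg/L.
Outfall 2: combined Q = 1.979 m³/s; C = (1.745·6.213 + 0.2340·36.60)/1.979 = 9.806 mg/L.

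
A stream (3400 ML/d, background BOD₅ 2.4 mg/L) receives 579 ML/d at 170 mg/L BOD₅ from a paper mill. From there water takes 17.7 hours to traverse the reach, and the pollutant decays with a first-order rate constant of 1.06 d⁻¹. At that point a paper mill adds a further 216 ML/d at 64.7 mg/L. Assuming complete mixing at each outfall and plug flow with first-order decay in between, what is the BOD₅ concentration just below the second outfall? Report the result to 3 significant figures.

Mixed concentration C = ΣQC/ΣQ = (3400·2.400 + 579.0·170.0) / 3979 = 106600/3979 = 26.79 mg/L; combined flow 3979 ML/d.
Decay over the reach: 26.79·exp(−kt) = 26.79·0.4576 = 12.26 mg/L.
At the second outfall, C = (3979·12.26 + 216.0·64.70) / (3979 + 216.0) = 14.96 mg/L.

15.0 mg/L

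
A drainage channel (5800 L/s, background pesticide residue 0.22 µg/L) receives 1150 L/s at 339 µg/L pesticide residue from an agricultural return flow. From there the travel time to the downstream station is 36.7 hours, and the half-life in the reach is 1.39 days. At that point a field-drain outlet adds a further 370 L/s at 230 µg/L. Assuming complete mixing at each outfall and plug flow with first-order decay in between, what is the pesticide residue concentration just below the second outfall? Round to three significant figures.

Mass balance: C = (5800·0.2200 + 1150·339.0) / 6950 = 391100/6950 = 56.28 µg/L; combined flow 6950 L/s.
Half-life 1.39 d → k = ln 2 / 1.39 = 0.4987 d⁻¹.
First-order decay: C = 56.28·exp(−k·t) = 56.28·0.4665 = 26.25 µg/L.
At the second outfall, C = (6950·26.25 + 370.0·230.0) / (6950 + 370.0) = 36.55 µg/L.

36.6 µg/L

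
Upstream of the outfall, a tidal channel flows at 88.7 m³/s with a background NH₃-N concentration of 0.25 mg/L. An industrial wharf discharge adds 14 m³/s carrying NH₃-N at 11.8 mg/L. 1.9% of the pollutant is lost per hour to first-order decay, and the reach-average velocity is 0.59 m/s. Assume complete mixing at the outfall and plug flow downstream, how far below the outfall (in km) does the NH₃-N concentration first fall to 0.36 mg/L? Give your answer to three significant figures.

180 km

Conservation of mass: C = (88.70·0.2500 + 14.00·11.80) / 102.7 = 187.4/102.7 = 1.824 mg/L.
1.9%/h lost → k = −ln(1 − 0.019) = 0.01918 h⁻¹.
Set 1.824·exp(−k·t) = 0.36 → t = ln(1.824/0.36)/k = 304600 s = 84.60 h.
Distance = v·t = 0.59·304600 = 179700 m = 179.7 km.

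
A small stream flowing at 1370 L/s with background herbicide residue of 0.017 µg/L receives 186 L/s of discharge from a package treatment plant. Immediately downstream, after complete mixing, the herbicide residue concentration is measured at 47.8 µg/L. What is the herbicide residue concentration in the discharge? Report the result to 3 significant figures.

400 µg/L

Mass balance: 1370·0.01700 + 186.0·Cₑ = 1556·47.80
→ Cₑ = (1556·47.80 − 1370·0.01700) / 186.0 = 399.8 µg/L.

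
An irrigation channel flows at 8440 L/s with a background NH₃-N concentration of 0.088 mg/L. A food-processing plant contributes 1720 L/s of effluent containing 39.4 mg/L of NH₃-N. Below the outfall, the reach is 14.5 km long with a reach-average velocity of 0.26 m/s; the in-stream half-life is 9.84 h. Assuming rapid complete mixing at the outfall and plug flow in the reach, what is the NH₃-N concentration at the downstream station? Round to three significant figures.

Flow-weighted average: C = (8440·0.08800 + 1720·39.40) / 10160 = 68510/10160 = 6.743 mg/L.
Travel time t = 14.5·1000 / 0.26 = 55770 s = 15.49 h.
Half-life 9.84 h → k = ln 2 / 9.84 = 0.07044 h⁻¹ = 1.691 d⁻¹.
First-order decay: C = 6.743·exp(−k·t) = 6.743·0.3358 = 2.264 mg/L.

2.26 mg/L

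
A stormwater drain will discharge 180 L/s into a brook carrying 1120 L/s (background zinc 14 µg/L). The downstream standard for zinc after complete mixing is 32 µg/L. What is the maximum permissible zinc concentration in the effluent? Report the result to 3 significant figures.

144 µg/L

At the limit, (Qr·Cr + Qe·Cₑ)/(Qr + Qe) = 32:
Cₑ = (1300·32 − 1120·14.00) / 180.0 = 144.0 µg/L.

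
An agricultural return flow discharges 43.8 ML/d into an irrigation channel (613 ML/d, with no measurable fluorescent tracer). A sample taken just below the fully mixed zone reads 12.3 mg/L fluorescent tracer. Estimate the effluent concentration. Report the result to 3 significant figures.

184 mg/L

Mass balance: 613.0·0 + 43.80·Cₑ = 656.8·12.30
→ Cₑ = (656.8·12.30 − 613.0·0) / 43.80 = 184.4 mg/L.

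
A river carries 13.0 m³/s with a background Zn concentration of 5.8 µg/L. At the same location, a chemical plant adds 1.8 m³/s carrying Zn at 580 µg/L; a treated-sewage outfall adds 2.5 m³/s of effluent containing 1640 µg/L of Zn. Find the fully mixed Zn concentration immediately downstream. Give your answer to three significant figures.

After mixing, C = (13.00·5.800 + 1.800·580.0 + 2.500·1640) / 17.30 = 5219/17.30 = 301.7 µg/L.

302 µg/L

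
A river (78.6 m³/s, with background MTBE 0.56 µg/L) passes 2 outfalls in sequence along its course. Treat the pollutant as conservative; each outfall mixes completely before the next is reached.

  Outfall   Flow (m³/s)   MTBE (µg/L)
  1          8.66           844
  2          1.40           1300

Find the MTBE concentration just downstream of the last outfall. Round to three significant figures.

After outfall 1: Q = 78.60 + 8.660 = 87.26 m³/s; C = (78.60·0.5600 + 8.660·844.0)/87.26 = 84.27 µg/L.
After outfall 2: Q = 87.26 + 1.400 = 88.66 m³/s; C = (87.26·84.27 + 1.400·1300)/88.66 = 103.5 µg/L.

103 µg/L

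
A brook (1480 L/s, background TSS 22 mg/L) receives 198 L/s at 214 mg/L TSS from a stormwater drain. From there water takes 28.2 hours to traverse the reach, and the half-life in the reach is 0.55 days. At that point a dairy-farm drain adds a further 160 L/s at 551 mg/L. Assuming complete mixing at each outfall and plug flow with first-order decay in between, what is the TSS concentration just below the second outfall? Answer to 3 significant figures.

57.2 mg/L

Mixed concentration C = ΣQC/ΣQ = (1480·22.00 + 198.0·214.0) / 1678 = 74930/1678 = 44.66 mg/L; combined flow 1678 L/s.
Half-life 0.55 d → k = ln 2 / 0.55 = 1.260 d⁻¹.
First-order decay: C = 44.66·exp(−k·t) = 44.66·0.2275 = 10.16 mg/L.
At the second outfall, C = (1678·10.16 + 160.0·551.0) / (1678 + 160.0) = 57.24 mg/L.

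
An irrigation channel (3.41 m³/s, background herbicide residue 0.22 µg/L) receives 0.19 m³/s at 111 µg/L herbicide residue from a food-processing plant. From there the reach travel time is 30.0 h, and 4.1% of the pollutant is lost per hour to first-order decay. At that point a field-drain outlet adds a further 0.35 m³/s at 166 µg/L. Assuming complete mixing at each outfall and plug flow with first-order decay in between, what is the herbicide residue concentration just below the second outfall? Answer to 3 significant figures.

16.3 µg/L

Conservation of mass: C = (3.410·0.2200 + 0.1900·111.0) / 3.600 = 21.84/3.600 = 6.067 µg/L; combined flow 3.600 m³/s.
4.1%/h lost → k = −ln(1 − 0.041) = 0.04186 h⁻¹.
Decay over the reach: 6.067·exp(−kt) = 6.067·0.2848 = 1.728 µg/L.
Second outfall: C = (3.600·1.728 + 0.3500·166.0)/3.950 = 16.28 µg/L.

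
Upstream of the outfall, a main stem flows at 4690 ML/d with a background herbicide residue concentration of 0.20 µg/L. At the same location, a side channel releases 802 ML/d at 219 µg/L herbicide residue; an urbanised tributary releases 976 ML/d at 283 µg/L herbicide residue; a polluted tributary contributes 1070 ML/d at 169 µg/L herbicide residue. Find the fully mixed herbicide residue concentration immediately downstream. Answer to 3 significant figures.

84.1 µg/L

Flow-weighted average: C = (4690·0.2000 + 802.0·219.0 + 976.0·283.0 + 1070·169.0) / 7538 = 633600/7538 = 84.06 µg/L.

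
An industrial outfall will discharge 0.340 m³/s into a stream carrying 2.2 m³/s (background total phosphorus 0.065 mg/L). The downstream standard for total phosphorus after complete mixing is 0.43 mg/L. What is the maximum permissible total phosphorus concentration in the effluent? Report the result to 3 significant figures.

2.79 mg/L

At the limit, (Qr·Cr + Qe·Cₑ)/(Qr + Qe) = 0.43:
Cₑ = (2.540·0.43 − 2.200·0.06500) / 0.3400 = 2.792 mg/L.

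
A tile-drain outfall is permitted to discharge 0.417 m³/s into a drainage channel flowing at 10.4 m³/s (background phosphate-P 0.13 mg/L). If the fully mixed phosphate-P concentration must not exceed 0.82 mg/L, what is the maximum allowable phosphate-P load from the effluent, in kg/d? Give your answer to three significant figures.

650 kg/d

Mass balance at the limit: 10.40·0.1300 + 0.4170·Cₑ = 10.82·0.82 → Cₑ = 18.03 mg/L.
Load = 0.4170 m³/s × 18.03 g/m³ × 86 400 s/d = 649.6 kg/d.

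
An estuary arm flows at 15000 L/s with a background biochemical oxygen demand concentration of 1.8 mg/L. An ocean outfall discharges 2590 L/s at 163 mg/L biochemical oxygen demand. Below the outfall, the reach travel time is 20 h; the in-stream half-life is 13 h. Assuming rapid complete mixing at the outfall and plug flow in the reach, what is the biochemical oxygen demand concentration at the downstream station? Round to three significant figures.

Conservation of mass: C = (15000·1.800 + 2590·163.0) / 17590 = 449200/17590 = 25.54 mg/L.
Half-life 13 h → k = ln 2 / 13 = 0.05332 h⁻¹ = 1.280 d⁻¹.
First-order decay: C = 25.54·exp(−k·t) = 25.54·0.3443 = 8.791 mg/L.

8.79 mg/L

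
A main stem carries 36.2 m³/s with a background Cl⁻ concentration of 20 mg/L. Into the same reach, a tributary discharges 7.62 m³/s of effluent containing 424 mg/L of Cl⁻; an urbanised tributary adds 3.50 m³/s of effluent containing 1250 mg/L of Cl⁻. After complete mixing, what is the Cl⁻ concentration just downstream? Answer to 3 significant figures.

Flow-weighted average: C = (36.20·20.00 + 7.620·424.0 + 3.500·1250) / 47.32 = 8330/47.32 = 176.0 mg/L.

176 mg/L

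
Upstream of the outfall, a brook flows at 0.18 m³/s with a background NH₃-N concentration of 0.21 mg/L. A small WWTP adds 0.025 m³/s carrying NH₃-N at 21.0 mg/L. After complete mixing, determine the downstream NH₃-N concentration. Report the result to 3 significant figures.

2.75 mg/L

Mass balance: C = (0.1800·0.2100 + 0.02500·21.00) / 0.2050 = 0.5628/0.2050 = 2.745 mg/L.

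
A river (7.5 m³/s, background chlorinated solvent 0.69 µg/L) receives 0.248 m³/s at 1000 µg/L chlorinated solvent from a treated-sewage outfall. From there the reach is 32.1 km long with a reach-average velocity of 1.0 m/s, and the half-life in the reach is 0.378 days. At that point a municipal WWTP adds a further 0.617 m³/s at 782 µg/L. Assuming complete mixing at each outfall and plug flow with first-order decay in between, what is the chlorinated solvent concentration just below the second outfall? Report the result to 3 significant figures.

Conservation of mass: C = (7.500·0.6900 + 0.2480·1000) / 7.748 = 253.2/7.748 = 32.68 µg/L; combined flow 7.748 m³/s.
Travel time t = 32.1·1000 / 1.0 = 32100 s = 8.917 h.
Half-life 0.378 d → k = ln 2 / 0.378 = 1.834 d⁻¹.
After decay, C = 32.68 × e^(−kt) = 32.68 × 0.5060 = 16.53 µg/L.
Second outfall: C = (7.748·16.53 + 0.6170·782.0)/8.365 = 72.99 µg/L.

73.0 µg/L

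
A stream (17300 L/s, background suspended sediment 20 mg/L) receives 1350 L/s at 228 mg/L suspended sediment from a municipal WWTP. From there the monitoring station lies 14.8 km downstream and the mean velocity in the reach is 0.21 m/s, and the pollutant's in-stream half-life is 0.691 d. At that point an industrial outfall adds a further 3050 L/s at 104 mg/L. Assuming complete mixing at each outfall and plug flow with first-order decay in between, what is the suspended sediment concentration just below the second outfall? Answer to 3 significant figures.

Conservation of mass: C = (17300·20.00 + 1350·228.0) / 18650 = 653800/18650 = 35.06 mg/L; combined flow 18650 L/s.
Travel time t = 14.8·1000 / 0.21 = 70480 s = 19.58 h.
Half-life 0.691 d → k = ln 2 / 0.691 = 1.003 d⁻¹.
First-order decay: C = 35.06·exp(−k·t) = 35.06·0.4412 = 15.47 mg/L.
At the second outfall, C = (18650·15.47 + 3050·104.0) / (18650 + 3050) = 27.91 mg/L.

27.9 mg/L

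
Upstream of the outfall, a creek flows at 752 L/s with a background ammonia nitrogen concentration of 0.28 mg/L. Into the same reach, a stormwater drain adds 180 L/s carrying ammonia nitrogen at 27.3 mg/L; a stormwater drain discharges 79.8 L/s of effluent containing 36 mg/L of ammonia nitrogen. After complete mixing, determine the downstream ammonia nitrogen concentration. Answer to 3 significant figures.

7.90 mg/L

Mixed concentration C = ΣQC/ΣQ = (752.0·0.2800 + 180.0·27.30 + 79.80·36.00) / 1012 = 7997/1012 = 7.904 mg/L.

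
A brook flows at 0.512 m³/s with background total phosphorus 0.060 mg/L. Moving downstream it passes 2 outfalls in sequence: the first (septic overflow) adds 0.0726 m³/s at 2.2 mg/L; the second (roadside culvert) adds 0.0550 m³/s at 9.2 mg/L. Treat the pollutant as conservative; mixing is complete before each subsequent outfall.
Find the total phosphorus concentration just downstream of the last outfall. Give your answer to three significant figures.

1.09 mg/L

After outfall 1: Q = 0.5120 + 0.07260 = 0.5846 m³/s; C = (0.5120·0.06000 + 0.07260·2.200)/0.5846 = 0.3258 mg/L.
After outfall 2: Q = 0.5846 + 0.05500 = 0.6396 m³/s; C = (0.5846·0.3258 + 0.05500·9.200)/0.6396 = 1.089 mg/L.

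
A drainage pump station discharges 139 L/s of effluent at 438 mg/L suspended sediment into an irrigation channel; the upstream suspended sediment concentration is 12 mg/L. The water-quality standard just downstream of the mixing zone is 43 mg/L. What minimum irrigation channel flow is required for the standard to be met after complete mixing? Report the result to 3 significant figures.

Set C_mix = 43: (Q·12.00 + 139.0·438.0) / (Q + 139.0) = 43
→ Q = 139.0·(438.0 − 43)/(43 − 12.00) = 1771 L/s.

1770 L/s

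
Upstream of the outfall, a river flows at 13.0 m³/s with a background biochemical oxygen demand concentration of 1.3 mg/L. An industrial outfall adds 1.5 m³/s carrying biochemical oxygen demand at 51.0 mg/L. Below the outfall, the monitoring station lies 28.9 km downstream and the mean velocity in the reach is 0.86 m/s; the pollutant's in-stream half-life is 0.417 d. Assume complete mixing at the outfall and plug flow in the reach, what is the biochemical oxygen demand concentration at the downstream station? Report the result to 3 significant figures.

3.37 mg/L

After mixing, C = (13.00·1.300 + 1.500·51.00) / 14.50 = 93.40/14.50 = 6.441 mg/L.
Travel time t = 28.9·1000 / 0.86 = 33600 s = 9.335 h.
Half-life 0.417 d → k = ln 2 / 0.417 = 1.662 d⁻¹.
Decay over the reach: 6.441·exp(−kt) = 6.441·0.5239 = 3.374 mg/L.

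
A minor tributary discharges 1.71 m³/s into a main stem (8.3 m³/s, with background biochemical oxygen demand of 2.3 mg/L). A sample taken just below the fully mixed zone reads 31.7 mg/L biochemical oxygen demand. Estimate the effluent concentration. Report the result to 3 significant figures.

174 mg/L

Mass balance: 8.300·2.300 + 1.710·Cₑ = 10.01·31.70
→ Cₑ = (10.01·31.70 − 8.300·2.300) / 1.710 = 174.4 mg/L.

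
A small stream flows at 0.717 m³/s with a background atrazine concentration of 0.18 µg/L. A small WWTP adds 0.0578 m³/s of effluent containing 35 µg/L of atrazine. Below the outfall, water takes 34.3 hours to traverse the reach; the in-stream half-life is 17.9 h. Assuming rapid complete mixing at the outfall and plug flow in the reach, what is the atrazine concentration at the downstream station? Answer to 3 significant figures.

Mixed concentration C = ΣQC/ΣQ = (0.7170·0.1800 + 0.05780·35.00) / 0.7748 = 2.152/0.7748 = 2.778 µg/L.
Half-life 17.9 h → k = ln 2 / 17.9 = 0.03872 h⁻¹ = 0.9294 d⁻¹.
Decay over the reach: 2.778·exp(−kt) = 2.778·0.2650 = 0.7359 µg/L.

0.736 µg/L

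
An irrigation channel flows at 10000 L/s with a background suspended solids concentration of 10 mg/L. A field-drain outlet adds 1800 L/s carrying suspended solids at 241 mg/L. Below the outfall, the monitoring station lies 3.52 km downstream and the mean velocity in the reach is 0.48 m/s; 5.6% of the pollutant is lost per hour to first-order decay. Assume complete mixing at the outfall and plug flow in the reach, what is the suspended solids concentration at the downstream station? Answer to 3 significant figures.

After mixing, C = (10000·10.00 + 1800·241.0) / 11800 = 533800/11800 = 45.24 mg/L.
Travel time t = 3.52·1000 / 0.48 = 7333 s = 2.037 h.
5.6%/h lost → k = −ln(1 − 0.056) = 0.05763 h⁻¹.
First-order decay: C = 45.24·exp(−k·t) = 45.24·0.8892 = 40.23 mg/L.

40.2 mg/L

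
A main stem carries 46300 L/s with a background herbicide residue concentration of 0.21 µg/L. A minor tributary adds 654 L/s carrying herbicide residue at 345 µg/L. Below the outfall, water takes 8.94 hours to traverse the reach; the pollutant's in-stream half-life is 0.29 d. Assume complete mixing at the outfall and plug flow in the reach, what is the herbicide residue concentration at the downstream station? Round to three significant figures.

Flow-weighted average: C = (46300·0.2100 + 654.0·345.0) / 46950 = 235400/46950 = 5.012 µg/L.
Half-life 0.29 d → k = ln 2 / 0.29 = 2.390 d⁻¹.
Decay over the reach: 5.012·exp(−kt) = 5.012·0.4105 = 2.058 µg/L.

2.06 µg/L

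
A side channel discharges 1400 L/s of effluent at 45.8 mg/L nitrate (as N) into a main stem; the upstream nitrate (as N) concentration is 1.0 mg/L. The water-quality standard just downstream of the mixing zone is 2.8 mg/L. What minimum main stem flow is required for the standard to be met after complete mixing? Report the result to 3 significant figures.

Set C_mix = 2.8: (Q·1.000 + 1400·45.80) / (Q + 1400) = 2.8
→ Q = 1400·(45.80 − 2.8)/(2.8 − 1.000) = 33440 L/s.

33400 L/s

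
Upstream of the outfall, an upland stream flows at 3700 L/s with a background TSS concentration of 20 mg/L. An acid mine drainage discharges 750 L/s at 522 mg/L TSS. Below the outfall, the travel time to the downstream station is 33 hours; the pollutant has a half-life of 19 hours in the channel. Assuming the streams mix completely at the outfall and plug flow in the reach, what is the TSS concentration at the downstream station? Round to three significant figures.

31.4 mg/L

After mixing, C = (3700·20.00 + 750.0·522.0) / 4450 = 465500/4450 = 104.6 mg/L.
Half-life 19 h → k = ln 2 / 19 = 0.03648 h⁻¹ = 0.8756 d⁻¹.
Decay over the reach: 104.6·exp(−kt) = 104.6·0.3000 = 31.38 mg/L.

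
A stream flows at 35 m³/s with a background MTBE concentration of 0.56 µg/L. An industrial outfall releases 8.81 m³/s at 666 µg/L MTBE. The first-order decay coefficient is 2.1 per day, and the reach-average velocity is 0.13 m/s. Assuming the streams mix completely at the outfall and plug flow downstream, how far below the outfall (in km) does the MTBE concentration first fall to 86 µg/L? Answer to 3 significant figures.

2.39 km

Mixed concentration C = ΣQC/ΣQ = (35.00·0.5600 + 8.810·666.0) / 43.81 = 5887/43.81 = 134.4 µg/L.
Set 134.4·exp(−k·t) = 86 → t = ln(134.4/86)/k = 18360 s = 5.101 h.
Distance = v·t = 0.13·18360 = 2387 m = 2.387 km.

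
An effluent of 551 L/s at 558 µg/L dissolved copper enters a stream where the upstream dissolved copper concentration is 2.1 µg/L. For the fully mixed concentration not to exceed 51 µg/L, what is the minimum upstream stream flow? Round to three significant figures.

Set C_mix = 51: (Q·2.100 + 551.0·558.0) / (Q + 551.0) = 51
→ Q = 551.0·(558.0 − 51)/(51 − 2.100) = 5713 L/s.

5710 L/s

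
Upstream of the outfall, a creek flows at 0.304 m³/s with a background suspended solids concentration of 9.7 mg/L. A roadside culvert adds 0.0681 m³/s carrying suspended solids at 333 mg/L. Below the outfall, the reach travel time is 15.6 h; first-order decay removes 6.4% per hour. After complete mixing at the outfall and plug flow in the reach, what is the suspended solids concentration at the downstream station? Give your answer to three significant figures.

Mixed concentration C = ΣQC/ΣQ = (0.3040·9.700 + 0.06810·333.0) / 0.3721 = 25.63/0.3721 = 68.87 mg/L.
6.4%/h lost → k = −ln(1 − 0.064) = 0.06614 h⁻¹.
After decay, C = 68.87 × e^(−kt) = 68.87 × 0.3564 = 24.54 mg/L.

24.5 mg/L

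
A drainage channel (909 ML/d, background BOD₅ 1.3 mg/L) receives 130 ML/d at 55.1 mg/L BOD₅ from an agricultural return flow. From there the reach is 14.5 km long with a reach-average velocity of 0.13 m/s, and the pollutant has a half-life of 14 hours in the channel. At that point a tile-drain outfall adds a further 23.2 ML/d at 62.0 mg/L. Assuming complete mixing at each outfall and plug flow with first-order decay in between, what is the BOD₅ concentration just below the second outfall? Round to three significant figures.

3.05 mg/L

Conservation of mass: C = (909.0·1.300 + 130.0·55.10) / 1039 = 8345/1039 = 8.031 mg/L; combined flow 1039 ML/d.
Travel time t = 14.5·1000 / 0.13 = 111500 s = 30.98 h.
Half-life 14 h → k = ln 2 / 14 = 0.04951 h⁻¹ = 1.188 d⁻¹.
Decay over the reach: 8.031·exp(−kt) = 8.031·0.2157 = 1.732 mg/L.
At the second outfall, C = (1039·1.732 + 23.20·62.00) / (1039 + 23.20) = 3.049 mg/L.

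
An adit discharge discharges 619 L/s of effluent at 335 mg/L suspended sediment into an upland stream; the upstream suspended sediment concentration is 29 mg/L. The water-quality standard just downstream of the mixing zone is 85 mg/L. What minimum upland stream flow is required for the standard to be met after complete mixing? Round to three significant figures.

2760 L/s

Set C_mix = 85: (Q·29.00 + 619.0·335.0) / (Q + 619.0) = 85
→ Q = 619.0·(335.0 − 85)/(85 − 29.00) = 2763 L/s.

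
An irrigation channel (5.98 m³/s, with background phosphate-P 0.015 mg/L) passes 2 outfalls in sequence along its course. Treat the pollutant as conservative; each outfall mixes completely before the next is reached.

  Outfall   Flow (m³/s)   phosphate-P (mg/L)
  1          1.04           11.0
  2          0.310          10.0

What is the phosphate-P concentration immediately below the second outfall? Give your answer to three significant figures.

2.00 mg/L

After outfall 1: Q = 5.980 + 1.040 = 7.020 m³/s; C = (5.980·0.01500 + 1.040·11.00)/7.020 = 1.642 mg/L.
After outfall 2: Q = 7.020 + 0.3100 = 7.330 m³/s; C = (7.020·1.642 + 0.3100·10.00)/7.330 = 1.996 mg/L.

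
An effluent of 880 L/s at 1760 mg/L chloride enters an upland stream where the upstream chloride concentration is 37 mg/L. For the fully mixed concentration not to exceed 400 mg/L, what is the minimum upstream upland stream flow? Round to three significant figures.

3300 L/s

Set C_mix = 400: (Q·37.00 + 880.0·1760) / (Q + 880.0) = 400
→ Q = 880.0·(1760 − 400)/(400 − 37.00) = 3297 L/s.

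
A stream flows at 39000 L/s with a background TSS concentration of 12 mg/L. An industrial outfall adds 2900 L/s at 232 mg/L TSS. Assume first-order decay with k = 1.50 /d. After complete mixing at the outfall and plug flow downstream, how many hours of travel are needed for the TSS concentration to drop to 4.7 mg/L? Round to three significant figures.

28.1 h

Conservation of mass: C = (39000·12.00 + 2900·232.0) / 41900 = 1141000/41900 = 27.23 mg/L.
27.23·exp(−k·t) = 4.7 → t = ln(27.23/4.7)/k = 101200 s = 28.11 h.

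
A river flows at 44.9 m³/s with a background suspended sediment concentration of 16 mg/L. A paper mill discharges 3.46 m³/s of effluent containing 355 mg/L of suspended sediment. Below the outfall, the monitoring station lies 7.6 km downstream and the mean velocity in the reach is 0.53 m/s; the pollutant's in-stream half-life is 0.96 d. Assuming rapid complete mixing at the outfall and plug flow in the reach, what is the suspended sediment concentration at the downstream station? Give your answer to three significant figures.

Mass balance: C = (44.90·16.00 + 3.460·355.0) / 48.36 = 1947/48.36 = 40.25 mg/L.
Travel time t = 7.6·1000 / 0.53 = 14340 s = 3.983 h.
Half-life 0.96 d → k = ln 2 / 0.96 = 0.7220 d⁻¹.
Applying C = C₀e^(−kt): 40.25 × 0.8871 = 35.71 mg/L.

35.7 mg/L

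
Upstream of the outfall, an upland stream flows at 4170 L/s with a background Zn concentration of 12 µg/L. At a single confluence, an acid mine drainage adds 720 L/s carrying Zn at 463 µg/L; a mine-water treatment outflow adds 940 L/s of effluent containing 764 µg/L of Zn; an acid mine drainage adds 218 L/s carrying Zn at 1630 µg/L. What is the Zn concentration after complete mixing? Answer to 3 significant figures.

241 µg/L

After mixing, C = (4170·12.00 + 720.0·463.0 + 940.0·764.0 + 218.0·1630) / 6048 = 1457000/6048 = 240.9 µg/L.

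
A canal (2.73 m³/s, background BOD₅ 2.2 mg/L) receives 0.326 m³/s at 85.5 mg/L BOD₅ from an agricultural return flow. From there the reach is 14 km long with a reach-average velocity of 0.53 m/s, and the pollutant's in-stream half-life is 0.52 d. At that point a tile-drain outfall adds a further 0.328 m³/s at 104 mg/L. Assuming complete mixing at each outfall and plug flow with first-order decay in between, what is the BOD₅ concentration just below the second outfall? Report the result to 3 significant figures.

Mass balance: C = (2.730·2.200 + 0.3260·85.50) / 3.056 = 33.88/3.056 = 11.09 mg/L; combined flow 3.056 m³/s.
Travel time t = 14·1000 / 0.53 = 26420 s = 7.338 h.
Half-life 0.52 d → k = ln 2 / 0.52 = 1.333 d⁻¹.
After decay, C = 11.09 × e^(−kt) = 11.09 × 0.6653 = 7.375 mg/L.
Second outfall: C = (3.056·7.375 + 0.3280·104.0)/3.384 = 16.74 mg/L.

16.7 mg/L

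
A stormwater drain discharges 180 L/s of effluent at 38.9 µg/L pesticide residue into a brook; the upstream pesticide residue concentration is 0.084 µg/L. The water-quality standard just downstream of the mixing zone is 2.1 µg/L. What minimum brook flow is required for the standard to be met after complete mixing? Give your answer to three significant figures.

Set C_mix = 2.1: (Q·0.08400 + 180.0·38.90) / (Q + 180.0) = 2.1
→ Q = 180.0·(38.90 − 2.1)/(2.1 − 0.08400) = 3286 L/s.

3290 L/s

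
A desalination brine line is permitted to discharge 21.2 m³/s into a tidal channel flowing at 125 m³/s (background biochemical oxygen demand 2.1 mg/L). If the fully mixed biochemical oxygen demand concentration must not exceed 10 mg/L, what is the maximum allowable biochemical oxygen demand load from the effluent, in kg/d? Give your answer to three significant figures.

Mass balance at the limit: 125.0·2.100 + 21.20·Cₑ = 146.2·10 → Cₑ = 56.58 mg/L.
Load = 21.20 m³/s × 56.58 g/m³ × 86 400 s/d = 103600 kg/d.

104000 kg/d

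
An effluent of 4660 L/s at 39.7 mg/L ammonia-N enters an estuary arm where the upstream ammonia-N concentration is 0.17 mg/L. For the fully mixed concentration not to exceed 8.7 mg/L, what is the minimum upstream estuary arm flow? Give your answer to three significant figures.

Set C_mix = 8.7: (Q·0.1700 + 4660·39.70) / (Q + 4660) = 8.7
→ Q = 4660·(39.70 − 8.7)/(8.7 − 0.1700) = 16940 L/s.

16900 L/s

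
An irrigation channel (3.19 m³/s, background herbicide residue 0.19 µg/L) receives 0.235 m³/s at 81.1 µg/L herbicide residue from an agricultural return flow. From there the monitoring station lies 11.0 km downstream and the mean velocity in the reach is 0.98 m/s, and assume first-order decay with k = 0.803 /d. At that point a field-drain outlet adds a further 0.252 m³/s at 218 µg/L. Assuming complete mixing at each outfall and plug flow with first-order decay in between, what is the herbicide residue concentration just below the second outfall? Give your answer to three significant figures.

19.8 µg/L

Flow-weighted average: C = (3.190·0.1900 + 0.2350·81.10) / 3.425 = 19.66/3.425 = 5.741 µg/L; combined flow 3.425 m³/s.
Travel time t = 11.0·1000 / 0.98 = 11220 s = 3.118 h.
Applying C = C₀e^(−kt): 5.741 × 0.9009 = 5.173 µg/L.
At the second outfall, C = (3.425·5.173 + 0.2520·218.0) / (3.425 + 0.2520) = 19.76 µg/L.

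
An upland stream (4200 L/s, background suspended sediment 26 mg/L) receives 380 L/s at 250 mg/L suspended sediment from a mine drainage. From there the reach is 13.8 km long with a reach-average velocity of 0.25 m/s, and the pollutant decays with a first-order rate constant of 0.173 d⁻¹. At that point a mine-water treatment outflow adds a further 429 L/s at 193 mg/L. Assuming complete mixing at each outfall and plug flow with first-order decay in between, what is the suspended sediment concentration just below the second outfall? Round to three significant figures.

53.0 mg/L

After mixing, C = (4200·26.00 + 380.0·250.0) / 4580 = 204200/4580 = 44.59 mg/L; combined flow 4580 L/s.
Travel time t = 13.8·1000 / 0.25 = 55200 s = 15.33 h.
First-order decay: C = 44.59·exp(−k·t) = 44.59·0.8954 = 39.92 mg/L.
At the second outfall, C = (4580·39.92 + 429.0·193.0) / (4580 + 429.0) = 53.03 mg/L.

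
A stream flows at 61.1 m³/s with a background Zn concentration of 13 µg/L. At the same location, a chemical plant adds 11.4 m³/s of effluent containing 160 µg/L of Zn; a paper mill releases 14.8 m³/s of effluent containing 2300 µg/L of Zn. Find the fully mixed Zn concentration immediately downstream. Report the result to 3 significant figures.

420 µg/L

Conservation of mass: C = (61.10·13.00 + 11.40·160.0 + 14.80·2300) / 87.30 = 36660/87.30 = 419.9 µg/L.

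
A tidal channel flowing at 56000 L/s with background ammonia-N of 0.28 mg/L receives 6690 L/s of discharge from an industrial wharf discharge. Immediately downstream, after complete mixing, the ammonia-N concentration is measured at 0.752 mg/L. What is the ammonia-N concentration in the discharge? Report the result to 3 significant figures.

Mass balance: 56000·0.2800 + 6690·Cₑ = 62690·0.7520
→ Cₑ = (62690·0.7520 − 56000·0.2800) / 6690 = 4.703 mg/L.

4.70 mg/L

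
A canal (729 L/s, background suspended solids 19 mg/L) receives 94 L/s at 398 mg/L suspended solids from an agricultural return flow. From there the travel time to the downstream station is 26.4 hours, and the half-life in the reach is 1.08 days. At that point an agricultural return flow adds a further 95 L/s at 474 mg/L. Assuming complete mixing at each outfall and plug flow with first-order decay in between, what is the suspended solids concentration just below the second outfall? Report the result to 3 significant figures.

Conservation of mass: C = (729.0·19.00 + 94.00·398.0) / 823.0 = 51260/823.0 = 62.29 mg/L; combined flow 823.0 L/s.
Half-life 1.08 d → k = ln 2 / 1.08 = 0.6418 d⁻¹.
Decay over the reach: 62.29·exp(−kt) = 62.29·0.4936 = 30.75 mg/L.
Second outfall: C = (823.0·30.75 + 95.00·474.0)/918.0 = 76.62 mg/L.

76.6 mg/L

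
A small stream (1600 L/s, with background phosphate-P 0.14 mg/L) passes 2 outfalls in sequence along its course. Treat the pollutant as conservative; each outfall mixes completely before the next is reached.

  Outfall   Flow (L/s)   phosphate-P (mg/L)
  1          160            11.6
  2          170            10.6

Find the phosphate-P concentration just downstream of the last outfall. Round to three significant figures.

Outfall 1: combined Q = 1760 L/s; C = (1600·0.1400 + 160.0·11.60)/1760 = 1.182 mg/L.
Outfall 2: combined Q = 1930 L/s; C = (1760·1.182 + 170.0·10.60)/1930 = 2.011 mg/L.

2.01 mg/L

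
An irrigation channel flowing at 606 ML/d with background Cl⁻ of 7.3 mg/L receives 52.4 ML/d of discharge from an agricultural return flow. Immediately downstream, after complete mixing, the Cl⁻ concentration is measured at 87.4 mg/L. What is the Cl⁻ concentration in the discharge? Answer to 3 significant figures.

1010 mg/L

Mass balance: 606.0·7.300 + 52.40·Cₑ = 658.4·87.40
→ Cₑ = (658.4·87.40 − 606.0·7.300) / 52.40 = 1014 mg/L.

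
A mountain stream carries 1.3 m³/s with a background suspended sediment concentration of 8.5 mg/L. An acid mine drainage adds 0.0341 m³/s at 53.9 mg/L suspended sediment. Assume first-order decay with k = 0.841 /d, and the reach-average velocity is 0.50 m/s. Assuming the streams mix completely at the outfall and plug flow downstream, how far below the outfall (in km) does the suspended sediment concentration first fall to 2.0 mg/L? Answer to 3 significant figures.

80.9 km

After mixing, C = (1.300·8.500 + 0.03410·53.90) / 1.334 = 12.89/1.334 = 9.660 mg/L.
Set 9.660·exp(−k·t) = 2.0 → t = ln(9.660/2.0)/k = 161800 s = 44.94 h.
Distance = v·t = 0.50·161800 = 80900 m = 80.90 km.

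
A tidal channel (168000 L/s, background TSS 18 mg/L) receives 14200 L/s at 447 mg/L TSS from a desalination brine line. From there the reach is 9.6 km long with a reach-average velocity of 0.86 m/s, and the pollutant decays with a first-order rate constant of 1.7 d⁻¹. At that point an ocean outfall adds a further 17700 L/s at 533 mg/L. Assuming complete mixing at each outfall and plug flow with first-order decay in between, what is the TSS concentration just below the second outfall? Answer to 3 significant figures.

Mixed concentration C = ΣQC/ΣQ = (168000·18.00 + 14200·447.0) / 182200 = 9371000/182200 = 51.43 mg/L; combined flow 182200 L/s.
Travel time t = 9.6·1000 / 0.86 = 11160 s = 3.101 h.
Decay over the reach: 51.43·exp(−kt) = 51.43·0.8028 = 41.29 mg/L.
At the second outfall, C = (182200·41.29 + 17700·533.0) / (182200 + 17700) = 84.83 mg/L.

84.8 mg/L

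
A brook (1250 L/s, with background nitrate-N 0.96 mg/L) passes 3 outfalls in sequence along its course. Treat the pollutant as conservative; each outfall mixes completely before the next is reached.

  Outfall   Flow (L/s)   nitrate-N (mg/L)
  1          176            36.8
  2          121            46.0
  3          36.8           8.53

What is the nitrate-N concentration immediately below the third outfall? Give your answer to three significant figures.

After outfall 1: Q = 1250 + 176.0 = 1426 L/s; C = (1250·0.9600 + 176.0·36.80)/1426 = 5.383 mg/L.
After outfall 2: Q = 1426 + 121.0 = 1547 L/s; C = (1426·5.383 + 121.0·46.00)/1547 = 8.560 mg/L.
After outfall 3: Q = 1547 + 36.80 = 1584 L/s; C = (1547·8.560 + 36.80·8.530)/1584 = 8.560 mg/L.

8.56 mg/L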